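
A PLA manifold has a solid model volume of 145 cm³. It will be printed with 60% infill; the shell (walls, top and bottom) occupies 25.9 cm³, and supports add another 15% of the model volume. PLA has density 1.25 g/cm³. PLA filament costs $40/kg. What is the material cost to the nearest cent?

Infill region = 145 − 25.9 = 119.1 cm³.
Infill deposited = 0.60 × 119.1 = 71.46 cm³.
Support: 0.15 × 145 → 21.75 cm³.
Total printed volume = 25.9 + 71.46 + 21.75, so 119.11 cm³.
Mass: 119.11 × 1.25 → 148.8875 g.
At $40/kg: 148.8875/1000 × 40 = $5.96.

$5.96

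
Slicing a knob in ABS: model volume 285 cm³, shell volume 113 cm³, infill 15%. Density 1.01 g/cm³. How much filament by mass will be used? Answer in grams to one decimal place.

140.2 g

Volume inside the shell = 285 − 113 = 172 cm³.
Deposited infill: 0.15 × 172 → 25.8 cm³.
Total extruded = 113 + 25.8, so 138.8 cm³.
Mass = 138.8 × 1.01 = 140.188 g.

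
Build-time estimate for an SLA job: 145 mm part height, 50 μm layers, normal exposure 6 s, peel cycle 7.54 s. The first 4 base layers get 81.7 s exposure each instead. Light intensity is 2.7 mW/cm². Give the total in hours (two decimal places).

10.99 hours

Number of layers: 145 / 0.05 → 2900 (rounded up).
Base layers = 4 × (81.7 + 7.54), so 356.96 s.
Remaining layers = 2896 × (6 + 7.54) = 39211.84 s.
Total = 356.96 + 39211.84 = 39568.8 s = 10.99 hours.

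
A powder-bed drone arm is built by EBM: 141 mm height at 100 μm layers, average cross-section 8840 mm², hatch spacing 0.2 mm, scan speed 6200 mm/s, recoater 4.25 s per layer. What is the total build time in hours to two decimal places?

Number of layers: 141 / 0.1 → 1410 (rounded up).
Hatch length per layer = 8840 / 0.2 = 44200 mm.
Per-layer scan time = 44200 / 6200, so 7.129 s.
Time per layer: 7.129 + 4.25 → 11.379 s.
1410 layers × 11.379 s/layer = 16044.39 s, i.e. 4.46 hours.

4.46 hours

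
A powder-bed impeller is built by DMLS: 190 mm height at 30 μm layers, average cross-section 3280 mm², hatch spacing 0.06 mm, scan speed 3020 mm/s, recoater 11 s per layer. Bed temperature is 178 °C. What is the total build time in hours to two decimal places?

Layers = ⌈190/0.03⌉ = 6334.
Scan path per layer = 3280 / 0.06 = 54666.7 mm.
Laser time per layer = 54666.7 / 3020, so 18.1016 s.
Layer cycle = 18.1016 + 11 = 29.1016 s.
Build time = 6334 × 29.1016 = 184329.5344 s = 51.20 hours.

51.20 hours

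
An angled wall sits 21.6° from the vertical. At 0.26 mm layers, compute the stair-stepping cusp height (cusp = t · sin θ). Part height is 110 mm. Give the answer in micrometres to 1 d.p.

95.7 μm

h_c = t·sin θ = 0.26 × 0.3681 = 0.095706 mm (95.7 μm).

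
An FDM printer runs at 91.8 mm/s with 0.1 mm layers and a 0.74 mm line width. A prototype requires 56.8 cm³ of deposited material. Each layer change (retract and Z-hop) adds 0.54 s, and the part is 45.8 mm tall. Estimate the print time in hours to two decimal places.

Bead cross-section = 0.1 × 0.74 = 0.074 mm².
Total extruded path = 56800/0.074 = 767567.6 mm.
Extrusion time: 767567.6 / 91.8 → 8361.3 s.
Layer count = ceil(45.8 / 0.1) = 458.
Layer-change overhead = 458 × 0.54 = 247.32 s.
Altogether 8361.3 + 247.32 = 8608.62 s, i.e. 2.39 hours.

2.39 hours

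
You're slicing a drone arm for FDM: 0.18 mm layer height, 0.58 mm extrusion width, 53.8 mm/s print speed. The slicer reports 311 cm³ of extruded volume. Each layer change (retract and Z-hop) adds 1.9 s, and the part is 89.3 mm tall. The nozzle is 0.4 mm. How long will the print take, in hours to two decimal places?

Bead cross-section = 0.18 × 0.58, so 0.1044 mm².
Path length: 311000 mm³ / 0.1044 mm² → 2978927.2 mm.
Print-move time: 2978927.2 / 53.8 → 55370.4 s.
Layers = ⌈89.3/0.18⌉ = 497.
Non-print overhead: 497 × 1.9 → 944.3 s.
Altogether 55370.4 + 944.3 = 56314.7 s, i.e. 15.64 hours.

15.64 hours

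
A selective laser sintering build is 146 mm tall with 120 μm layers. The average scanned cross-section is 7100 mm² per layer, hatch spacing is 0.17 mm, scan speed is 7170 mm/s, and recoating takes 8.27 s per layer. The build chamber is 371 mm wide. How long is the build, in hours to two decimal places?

Layers = ⌈146/0.12⌉ = 1217.
Per-layer scan distance = 7100 / 0.17 = 41764.7 mm.
Per-layer scan time = 41764.7 / 7170 = 5.8249 s.
Time per layer = 5.8249 + 8.27 = 14.0949 s.
1217 layers × 14.0949 s/layer = 17153.4933 s, i.e. 4.76 hours.

4.76 hours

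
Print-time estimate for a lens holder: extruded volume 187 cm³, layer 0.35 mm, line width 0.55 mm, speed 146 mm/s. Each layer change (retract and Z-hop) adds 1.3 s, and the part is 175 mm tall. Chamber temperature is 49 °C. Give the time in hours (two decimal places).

Bead cross-section: 0.35 × 0.55 → 0.1925 mm².
Toolpath length = 187 cm³ / 0.1925 mm² = 187000 / 0.1925 = 971428.6 mm.
Extrusion time = 971428.6 / 146 = 6653.6 s.
Layers = ⌈175/0.35⌉ = 500.
Non-print overhead: 500 × 1.3 → 650 s.
Total = 6653.6 + 650 = 7303.6 s = 2.03 hours.

2.03 hours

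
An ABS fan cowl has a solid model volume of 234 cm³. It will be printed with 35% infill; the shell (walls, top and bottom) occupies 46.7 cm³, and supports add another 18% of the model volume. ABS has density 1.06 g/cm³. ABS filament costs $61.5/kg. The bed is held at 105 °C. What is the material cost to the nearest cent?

$10.06

Interior volume: 234 − 46.7 → 187.3 cm³.
Infill volume: 0.35 × 187.3 → 65.555 cm³.
Support: 0.18 × 234 → 42.12 cm³.
Deposited volume = 46.7 + 65.555 + 42.12, so 154.375 cm³.
Mass: 154.375 × 1.06 → 163.6375 g.
At $61.5/kg: 163.6375/1000 × 61.5 = $10.06.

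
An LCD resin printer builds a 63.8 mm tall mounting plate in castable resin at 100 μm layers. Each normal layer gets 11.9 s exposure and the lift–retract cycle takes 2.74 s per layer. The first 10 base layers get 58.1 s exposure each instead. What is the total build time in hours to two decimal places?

2.72 hours

Number of layers: 63.8 / 0.1 → 638 (rounded up).
Base layers = 10 × (58.1 + 2.74) = 608.4 s.
Remaining layers = 628 × (11.9 + 2.74) = 9193.92 s.
Total = 608.4 + 9193.92 = 9802.32 s = 2.72 hours.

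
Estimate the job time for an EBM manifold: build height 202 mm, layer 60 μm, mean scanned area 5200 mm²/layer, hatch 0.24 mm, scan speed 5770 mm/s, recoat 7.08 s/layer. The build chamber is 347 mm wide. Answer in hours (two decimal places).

10.13 hours

Number of layers: 202 / 0.06 → 3367 (rounded up).
Hatch length per layer = 5200 / 0.24 = 21666.7 mm.
Per-layer scan time = 21666.7 / 5770, so 3.7551 s.
Per-layer time = 3.7551 + 7.08 = 10.8351 s.
3367 layers × 10.8351 s/layer = 36481.7817 s, i.e. 10.13 hours.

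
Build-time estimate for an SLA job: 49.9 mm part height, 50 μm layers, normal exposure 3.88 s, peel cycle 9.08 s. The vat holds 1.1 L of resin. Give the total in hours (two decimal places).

3.59 hours

Layer count = ceil(49.9 / 0.05) = 998.
Cycle time = 3.88 + 9.08, so 12.96 s.
Total = 998 × 12.96 = 12934.08 s = 3.59 hours.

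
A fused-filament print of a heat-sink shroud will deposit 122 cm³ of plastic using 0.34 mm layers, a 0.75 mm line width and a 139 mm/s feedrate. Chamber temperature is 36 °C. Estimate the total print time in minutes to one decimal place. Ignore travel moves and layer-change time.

57.4 minutes

Bead cross-section: 0.34 × 0.75 → 0.255 mm².
Path length: 122000 mm³ / 0.255 mm² → 478431.4 mm.
Extrusion time: 478431.4 / 139 → 3442 s.
In the requested units: 3442 s = 57.4 minutes.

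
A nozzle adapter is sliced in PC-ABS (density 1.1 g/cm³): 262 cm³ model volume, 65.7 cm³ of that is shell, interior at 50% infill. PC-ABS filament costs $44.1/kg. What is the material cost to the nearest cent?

Volume inside the shell = 262 − 65.7, so 196.3 cm³.
Deposited infill = 0.50 × 196.3, so 98.15 cm³.
Total extruded = 65.7 + 98.15 = 163.85 cm³.
Mass = 163.85 × 1.1 = 180.235 g.
Cost = 180.235 g / 1000 × $44.1/kg = $7.95.

$7.95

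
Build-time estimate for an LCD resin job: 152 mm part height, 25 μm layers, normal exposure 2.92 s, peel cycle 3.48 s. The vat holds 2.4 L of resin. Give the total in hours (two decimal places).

Layer count = ceil(152 / 0.025) = 6080.
Per-layer time = 2.92 + 3.48, so 6.4 s.
Total = 6080 × 6.4 = 38912 s = 10.81 hours.

10.81 hours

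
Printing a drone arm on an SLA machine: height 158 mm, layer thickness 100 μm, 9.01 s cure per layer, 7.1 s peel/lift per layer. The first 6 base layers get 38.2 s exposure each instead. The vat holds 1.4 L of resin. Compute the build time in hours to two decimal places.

Layer count = ceil(158 / 0.1) = 1580.
Base layers = 6 × (38.2 + 7.1) = 271.8 s.
Remaining layers: 1574 × (9.01 + 7.1) → 25357.14 s.
Total = 271.8 + 25357.14 = 25628.94 s = 7.12 hours.

7.12 hours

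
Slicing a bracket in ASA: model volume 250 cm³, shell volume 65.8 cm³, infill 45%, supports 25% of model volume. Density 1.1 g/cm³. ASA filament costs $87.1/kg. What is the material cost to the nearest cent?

Interior volume = 250 − 65.8 = 184.2 cm³.
Infill deposited = 0.45 × 184.2, so 82.89 cm³.
Support = 0.25 × 250 = 62.5 cm³.
Deposited volume: 65.8 + 82.89 + 62.5 → 211.19 cm³.
Mass = 211.19 × 1.1 = 232.309 g.
Cost = 232.309 g / 1000 × $87.1/kg = $20.23.

$20.23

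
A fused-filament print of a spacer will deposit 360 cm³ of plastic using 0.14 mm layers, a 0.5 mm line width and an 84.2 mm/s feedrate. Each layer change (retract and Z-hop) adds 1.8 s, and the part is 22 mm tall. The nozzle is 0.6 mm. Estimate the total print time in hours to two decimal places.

Extrusion cross-section = 0.14 × 0.5 = 0.07 mm².
Path length: 360000 mm³ / 0.07 mm² → 5142857.1 mm.
Extrusion time: 5142857.1 / 84.2 → 61079.1 s.
Layer count = ceil(22 / 0.14) = 158.
Z-hop total: 158 × 1.8 → 284.4 s.
Altogether 61079.1 + 284.4 = 61363.5 s, i.e. 17.05 hours.

17.05 hours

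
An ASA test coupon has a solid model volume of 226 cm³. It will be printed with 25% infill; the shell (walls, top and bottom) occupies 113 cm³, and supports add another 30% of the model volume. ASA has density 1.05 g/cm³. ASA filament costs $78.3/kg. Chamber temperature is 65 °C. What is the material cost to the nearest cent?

$17.19

Volume inside the shell: 226 − 113 → 113 cm³.
Deposited infill = 0.25 × 113, so 28.25 cm³.
Support = 0.30 × 226, so 67.8 cm³.
Deposited volume = 113 + 28.25 + 67.8, so 209.05 cm³.
Mass = 209.05 × 1.05, so 219.5025 g.
Cost = 219.5025 g / 1000 × $78.3/kg = $17.19.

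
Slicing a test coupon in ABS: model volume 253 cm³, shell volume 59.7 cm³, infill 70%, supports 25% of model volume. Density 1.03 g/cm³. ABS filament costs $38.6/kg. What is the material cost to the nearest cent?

$10.27

Infill region = 253 − 59.7 = 193.3 cm³.
Deposited infill = 0.70 × 193.3, so 135.31 cm³.
Support = 0.25 × 253 = 63.25 cm³.
Deposited volume = 59.7 + 135.31 + 63.25, so 258.26 cm³.
Mass = 258.26 × 1.03 = 266.0078 g.
At $38.6/kg: 266.0078/1000 × 38.6 = $10.27.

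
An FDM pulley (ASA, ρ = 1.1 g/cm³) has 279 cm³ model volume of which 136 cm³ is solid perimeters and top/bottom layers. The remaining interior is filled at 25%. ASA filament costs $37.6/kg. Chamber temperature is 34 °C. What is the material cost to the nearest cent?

Interior volume: 279 − 136 → 143 cm³.
Infill volume = 0.25 × 143 = 35.75 cm³.
Total printed volume = 136 + 35.75, so 171.75 cm³.
Mass: 171.75 × 1.1 → 188.925 g.
Cost = 188.925 g / 1000 × $37.6/kg = $7.10.

$7.10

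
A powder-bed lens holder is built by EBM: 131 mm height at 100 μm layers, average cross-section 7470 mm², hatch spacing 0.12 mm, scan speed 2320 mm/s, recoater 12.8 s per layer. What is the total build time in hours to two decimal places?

Layers = ⌈131/0.1⌉ = 1310.
Per-layer scan distance = 7470 / 0.12, so 62250 mm.
Per-layer scan time = 62250 / 2320, so 26.8319 s.
Time per layer = 26.8319 + 12.8 = 39.6319 s.
Build time = 1310 × 39.6319 = 51917.789 s = 14.42 hours.

14.42 hours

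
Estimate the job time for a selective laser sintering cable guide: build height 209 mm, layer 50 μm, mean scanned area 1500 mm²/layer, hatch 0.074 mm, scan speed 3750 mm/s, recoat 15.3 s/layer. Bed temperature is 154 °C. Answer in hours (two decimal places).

24.04 hours

Number of layers: 209 / 0.05 → 4180 (rounded up).
Per-layer scan distance: 1500 / 0.074 → 20270.3 mm.
Scan time per layer = 20270.3 / 3750 = 5.4054 s.
Per-layer time = 5.4054 + 15.3, so 20.7054 s.
4180 layers × 20.7054 s/layer = 86548.572 s, i.e. 24.04 hours.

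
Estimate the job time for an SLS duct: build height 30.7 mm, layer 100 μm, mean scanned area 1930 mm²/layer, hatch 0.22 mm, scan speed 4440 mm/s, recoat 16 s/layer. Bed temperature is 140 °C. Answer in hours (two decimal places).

1.53 hours

Number of layers: 30.7 / 0.1 → 307 (rounded up).
Hatch length per layer = 1930 / 0.22 = 8772.7 mm.
Per-layer scan time = 8772.7 / 4440, so 1.9758 s.
Layer cycle = 1.9758 + 16 = 17.9758 s.
307 layers × 17.9758 s/layer = 5518.5706 s, i.e. 1.53 hours.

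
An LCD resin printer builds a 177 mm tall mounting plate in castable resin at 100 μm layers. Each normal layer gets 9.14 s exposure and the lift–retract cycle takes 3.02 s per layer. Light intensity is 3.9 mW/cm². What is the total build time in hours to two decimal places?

Number of layers: 177 / 0.1 → 1770 (rounded up).
Cycle time = 9.14 + 3.02, so 12.16 s.
Build time: 1770 × 12.16 s = 21523.2 s, i.e. 5.98 hours.

5.98 hours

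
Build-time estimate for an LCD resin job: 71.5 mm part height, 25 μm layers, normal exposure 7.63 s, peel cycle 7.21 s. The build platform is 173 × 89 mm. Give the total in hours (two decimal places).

Layers = ⌈71.5/0.025⌉ = 2860.
Cycle time = 7.63 + 7.21 = 14.84 s.
Total = 2860 × 14.84 = 42442.4 s = 11.79 hours.

11.79 hours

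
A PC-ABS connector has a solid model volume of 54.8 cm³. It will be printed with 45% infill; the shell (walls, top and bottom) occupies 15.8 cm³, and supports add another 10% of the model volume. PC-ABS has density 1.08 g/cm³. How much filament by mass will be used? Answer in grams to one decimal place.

41.9 g

Interior volume = 54.8 − 15.8, so 39 cm³.
Infill deposited = 0.45 × 39, so 17.55 cm³.
Support = 0.10 × 54.8 = 5.48 cm³.
Deposited volume = 15.8 + 17.55 + 5.48 = 38.83 cm³.
Mass: 38.83 × 1.08 → 41.9364 g.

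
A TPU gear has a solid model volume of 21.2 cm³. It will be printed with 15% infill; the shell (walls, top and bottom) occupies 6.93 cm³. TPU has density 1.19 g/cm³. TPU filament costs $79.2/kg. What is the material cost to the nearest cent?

Infill region = 21.2 − 6.93 = 14.27 cm³.
Deposited infill = 0.15 × 14.27, so 2.1405 cm³.
Deposited volume = 6.93 + 2.1405, so 9.0705 cm³.
Mass = 9.0705 × 1.19, so 10.793895 g.
Cost = 10.793895 g / 1000 × $79.2/kg = $0.85.

$0.85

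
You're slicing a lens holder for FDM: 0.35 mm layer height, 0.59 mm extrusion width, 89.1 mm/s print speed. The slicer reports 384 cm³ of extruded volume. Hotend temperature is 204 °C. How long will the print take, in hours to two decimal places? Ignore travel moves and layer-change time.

5.80 hours

Extrusion cross-section = 0.35 × 0.59, so 0.2065 mm².
Total extruded path = 384000/0.2065 = 1859564.2 mm.
Time extruding: 1859564.2 / 89.1 → 20870.5 s.
That's 20870.5 s → 5.80 hours.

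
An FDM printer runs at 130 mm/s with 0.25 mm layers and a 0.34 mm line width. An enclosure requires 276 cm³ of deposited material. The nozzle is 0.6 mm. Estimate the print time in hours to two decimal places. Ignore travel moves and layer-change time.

6.94 hours

Line area: 0.25 × 0.34 → 0.085 mm².
Total extruded path = 276000/0.085 = 3247058.8 mm.
Time extruding = 3247058.8 / 130 = 24977.4 s.
Converting: 24977.4 s = 6.94 hours.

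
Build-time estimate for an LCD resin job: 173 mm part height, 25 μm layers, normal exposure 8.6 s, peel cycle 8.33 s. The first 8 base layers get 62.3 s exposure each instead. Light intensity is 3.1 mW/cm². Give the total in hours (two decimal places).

32.66 hours

Layer count = ceil(173 / 0.025) = 6920.
Burn-in layers = 8 × (62.3 + 8.33) = 565.04 s.
Normal layers = 6912 × (8.6 + 8.33) = 117020.16 s.
Total = 565.04 + 117020.16 = 117585.2 s = 32.66 hours.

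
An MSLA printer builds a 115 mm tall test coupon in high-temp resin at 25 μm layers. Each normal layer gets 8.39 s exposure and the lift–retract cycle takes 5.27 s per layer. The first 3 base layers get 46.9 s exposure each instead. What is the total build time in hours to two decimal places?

Number of layers: 115 / 0.025 → 4600 (rounded up).
Bottom layers = 3 × (46.9 + 5.27), so 156.51 s.
Remaining layers = 4597 × (8.39 + 5.27), so 62795.02 s.
Total = 156.51 + 62795.02 = 62951.53 s = 17.49 hours.

17.49 hours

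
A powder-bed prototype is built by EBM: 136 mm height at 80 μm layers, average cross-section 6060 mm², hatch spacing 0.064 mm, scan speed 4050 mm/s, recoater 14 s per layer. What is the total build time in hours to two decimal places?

Number of layers: 136 / 0.08 → 1700 (rounded up).
Hatch length per layer = 6060 / 0.064, so 94687.5 mm.
Per-layer scan time: 94687.5 / 4050 → 23.3796 s.
Per-layer time = 23.3796 + 14 = 37.3796 s.
1700 layers × 37.3796 s/layer = 63545.32 s, i.e. 17.65 hours.

17.65 hours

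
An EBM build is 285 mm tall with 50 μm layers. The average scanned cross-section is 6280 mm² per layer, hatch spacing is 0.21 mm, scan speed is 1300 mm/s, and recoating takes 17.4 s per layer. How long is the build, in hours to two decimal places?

63.97 hours

Layer count = ceil(285 / 0.05) = 5700.
Per-layer scan distance = 6280 / 0.21 = 29904.8 mm.
Scan time per layer = 29904.8 / 1300 = 23.0037 s.
Layer cycle = 23.0037 + 17.4 = 40.4037 s.
5700 layers × 40.4037 s/layer = 230301.09 s, i.e. 63.97 hours.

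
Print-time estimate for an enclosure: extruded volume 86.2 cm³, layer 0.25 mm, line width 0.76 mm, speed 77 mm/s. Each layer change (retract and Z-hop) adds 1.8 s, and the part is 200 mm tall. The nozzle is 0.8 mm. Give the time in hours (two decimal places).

2.04 hours

Line area: 0.25 × 0.76 → 0.19 mm².
Path length: 86200 mm³ / 0.19 mm² → 453684.2 mm.
Extrusion time = 453684.2 / 77 = 5892 s.
Number of layers: 200 / 0.25 → 800 (rounded up).
Non-print overhead = 800 × 1.8 = 1440 s.
Total = 5892 + 1440 = 7332 s = 2.04 hours.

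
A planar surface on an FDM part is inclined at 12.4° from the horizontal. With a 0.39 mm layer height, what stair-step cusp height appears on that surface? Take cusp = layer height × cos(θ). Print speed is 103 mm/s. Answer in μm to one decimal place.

Cusp = layer height × cos(12.4°) = 0.39 × 0.9767 = 0.380913 mm = 380.9 μm.

380.9 μm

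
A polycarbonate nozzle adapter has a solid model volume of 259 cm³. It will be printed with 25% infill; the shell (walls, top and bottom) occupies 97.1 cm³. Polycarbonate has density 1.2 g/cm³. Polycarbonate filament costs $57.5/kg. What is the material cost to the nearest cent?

$9.49

Volume inside the shell: 259 − 97.1 → 161.9 cm³.
Infill volume = 0.25 × 161.9 = 40.475 cm³.
Deposited volume: 97.1 + 40.475 → 137.575 cm³.
Mass: 137.575 × 1.2 → 165.09 g.
At $57.5/kg: 165.09/1000 × 57.5 = $9.49.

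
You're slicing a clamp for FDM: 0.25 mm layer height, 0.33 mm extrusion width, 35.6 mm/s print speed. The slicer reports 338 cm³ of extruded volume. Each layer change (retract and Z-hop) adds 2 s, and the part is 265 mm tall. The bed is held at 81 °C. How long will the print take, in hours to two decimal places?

32.56 hours

Line area = 0.25 × 0.33, so 0.0825 mm².
Toolpath length = 338 cm³ / 0.0825 mm² = 338000 / 0.0825 = 4096969.7 mm.
Print-move time: 4096969.7 / 35.6 → 115083.4 s.
Layers = ⌈265/0.25⌉ = 1060.
Layer-change overhead: 1060 × 2 → 2120 s.
Total = 115083.4 + 2120 = 117203.4 s = 32.56 hours.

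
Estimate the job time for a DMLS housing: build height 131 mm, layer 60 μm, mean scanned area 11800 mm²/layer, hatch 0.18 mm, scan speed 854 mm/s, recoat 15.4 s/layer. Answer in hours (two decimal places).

Layer count = ceil(131 / 0.06) = 2184.
Per-layer scan distance: 11800 / 0.18 → 65555.6 mm.
Scan time per layer = 65555.6 / 854, so 76.763 s.
Per-layer time: 76.763 + 15.4 → 92.163 s.
Total: 2184 × 92.163 s = 201283.992 s → 55.91 hours.

55.91 hours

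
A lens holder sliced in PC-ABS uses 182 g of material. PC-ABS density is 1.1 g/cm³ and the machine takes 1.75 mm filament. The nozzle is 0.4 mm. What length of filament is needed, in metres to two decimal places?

Volume = 182 g / 1.1 g·cm⁻³ = 165.4545 cm³ = 165454.5 mm³.
A = π r² = π × 0.875² = 2.4053 mm².
L = V/A = 165454.5/2.4053 = 68787.47 mm → 68.79 m.

68.79 m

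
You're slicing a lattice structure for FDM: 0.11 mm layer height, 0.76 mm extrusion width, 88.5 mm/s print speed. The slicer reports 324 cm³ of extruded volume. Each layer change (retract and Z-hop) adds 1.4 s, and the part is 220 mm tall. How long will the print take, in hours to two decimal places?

Bead cross-section = 0.11 × 0.76, so 0.0836 mm².
Path length: 324000 mm³ / 0.0836 mm² → 3875598.1 mm.
Print-move time = 3875598.1 / 88.5, so 43792.1 s.
Number of layers: 220 / 0.11 → 2000 (rounded up).
Non-print overhead = 2000 × 1.4, so 2800 s.
Total = 43792.1 + 2800 = 46592.1 s = 12.94 hours.

12.94 hours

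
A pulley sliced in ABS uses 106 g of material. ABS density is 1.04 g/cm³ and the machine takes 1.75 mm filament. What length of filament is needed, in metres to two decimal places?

Extruded volume: 106/1.04 = 101.9231 cm³ (101923.1 mm³).
A = π r² = π × 0.875² = 2.4053 mm².
L = V/A = 101923.1/2.4053 = 42374.38 mm → 42.37 m.

42.37 m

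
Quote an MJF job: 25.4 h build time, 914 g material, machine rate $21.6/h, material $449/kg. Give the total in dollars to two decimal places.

$959.03

Machine-time cost: 21.6 × 25.4 → $548.64.
Feedstock cost = 449 × 914/1000, so $410.386.
Total = 548.64 + 410.386 = 959.026 ≈ $959.03.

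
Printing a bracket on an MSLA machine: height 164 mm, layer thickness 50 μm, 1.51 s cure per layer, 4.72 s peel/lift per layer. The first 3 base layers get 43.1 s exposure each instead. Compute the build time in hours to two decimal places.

Layers = ⌈164/0.05⌉ = 3280.
Base layers = 3 × (43.1 + 4.72) = 143.46 s.
Remaining layers = 3277 × (1.51 + 4.72) = 20415.71 s.
Sum: 143.46 + 20415.71 = 20559.17 s → 5.71 hours.

5.71 hours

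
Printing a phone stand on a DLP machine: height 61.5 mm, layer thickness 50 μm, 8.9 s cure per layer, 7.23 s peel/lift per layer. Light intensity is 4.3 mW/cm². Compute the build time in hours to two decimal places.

5.51 hours

Layers = ⌈61.5/0.05⌉ = 1230.
Cycle time: 8.9 + 7.23 → 16.13 s.
Build time: 1230 × 16.13 s = 19839.9 s, i.e. 5.51 hours.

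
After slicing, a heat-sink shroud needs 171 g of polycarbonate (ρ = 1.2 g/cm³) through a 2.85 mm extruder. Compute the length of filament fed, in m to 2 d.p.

22.34 m

Volume = 171 g / 1.2 g·cm⁻³ = 142.5 cm³ = 142500 mm³.
Cross-section of 2.85 mm filament: π·(2.85/2)² = 6.3794 mm².
L = V/A = 142500/6.3794 = 22337.52 mm → 22.34 m.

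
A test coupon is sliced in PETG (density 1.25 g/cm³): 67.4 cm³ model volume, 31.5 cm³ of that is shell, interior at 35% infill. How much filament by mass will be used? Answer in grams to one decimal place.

55.1 g

Infill region = 67.4 − 31.5 = 35.9 cm³.
Deposited infill: 0.35 × 35.9 → 12.565 cm³.
Total printed volume: 31.5 + 12.565 → 44.065 cm³.
Mass = 44.065 × 1.25 = 55.08125 g.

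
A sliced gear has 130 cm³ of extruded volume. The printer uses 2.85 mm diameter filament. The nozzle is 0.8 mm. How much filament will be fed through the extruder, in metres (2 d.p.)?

A = π r² = π × 1.425² = 6.3794 mm².
Length = 130 cm³ / 6.3794 mm² = 130000 / 6.3794 = 20378.09 mm = 20.38 m.

20.38 m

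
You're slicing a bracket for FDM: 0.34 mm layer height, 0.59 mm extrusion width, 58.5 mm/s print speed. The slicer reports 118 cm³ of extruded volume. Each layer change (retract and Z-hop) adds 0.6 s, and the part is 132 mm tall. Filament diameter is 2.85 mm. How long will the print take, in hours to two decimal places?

2.86 hours

Bead cross-section = 0.34 × 0.59, so 0.2006 mm².
Toolpath length = 118 cm³ / 0.2006 mm² = 118000 / 0.2006 = 588235.3 mm.
Print-move time = 588235.3 / 58.5, so 10055.3 s.
Number of layers: 132 / 0.34 → 389 (rounded up).
Layer-change overhead: 389 × 0.6 → 233.4 s.
Total = 10055.3 + 233.4 = 10288.7 s = 2.86 hours.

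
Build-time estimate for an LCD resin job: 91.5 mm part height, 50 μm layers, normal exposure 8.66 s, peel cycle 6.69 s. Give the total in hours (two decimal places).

7.80 hours

Layer count = ceil(91.5 / 0.05) = 1830.
Cycle time = 8.66 + 6.69 = 15.35 s.
Total = 1830 × 15.35 = 28090.5 s = 7.80 hours.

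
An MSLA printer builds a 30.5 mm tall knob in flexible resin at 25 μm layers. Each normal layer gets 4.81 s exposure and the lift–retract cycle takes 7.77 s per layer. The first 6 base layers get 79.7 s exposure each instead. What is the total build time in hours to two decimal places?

4.39 hours

Number of layers: 30.5 / 0.025 → 1220 (rounded up).
Bottom layers: 6 × (79.7 + 7.77) → 524.82 s.
Remaining layers: 1214 × (4.81 + 7.77) → 15272.12 s.
Sum: 524.82 + 15272.12 = 15796.94 s → 4.39 hours.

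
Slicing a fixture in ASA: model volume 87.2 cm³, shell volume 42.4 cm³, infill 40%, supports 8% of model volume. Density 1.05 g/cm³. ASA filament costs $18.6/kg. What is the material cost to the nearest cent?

Interior volume = 87.2 − 42.4 = 44.8 cm³.
Infill deposited = 0.40 × 44.8, so 17.92 cm³.
Support = 0.08 × 87.2, so 6.976 cm³.
Deposited volume = 42.4 + 17.92 + 6.976 = 67.296 cm³.
Mass: 67.296 × 1.05 → 70.6608 g.
At $18.6/kg: 70.6608/1000 × 18.6 = $1.31.

$1.31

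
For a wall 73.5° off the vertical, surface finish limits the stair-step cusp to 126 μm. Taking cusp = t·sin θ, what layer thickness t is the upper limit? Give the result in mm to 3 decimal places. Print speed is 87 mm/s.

t = h_c / sin θ = 0.126 / 0.9588 = 0.131 mm.

0.131 mm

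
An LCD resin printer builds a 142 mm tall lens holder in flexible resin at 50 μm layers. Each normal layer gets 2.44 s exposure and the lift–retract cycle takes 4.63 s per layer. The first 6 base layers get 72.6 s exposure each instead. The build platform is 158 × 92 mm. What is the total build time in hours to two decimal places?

Number of layers: 142 / 0.05 → 2840 (rounded up).
Bottom layers = 6 × (72.6 + 4.63) = 463.38 s.
Normal layers = 2834 × (2.44 + 4.63) = 20036.38 s.
Sum: 463.38 + 20036.38 = 20499.76 s → 5.69 hours.

5.69 hours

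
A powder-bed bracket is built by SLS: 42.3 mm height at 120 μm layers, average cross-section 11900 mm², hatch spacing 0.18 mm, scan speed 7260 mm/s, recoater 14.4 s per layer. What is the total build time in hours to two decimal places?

Layers = ⌈42.3/0.12⌉ = 353.
Scan path per layer = 11900 / 0.18 = 66111.1 mm.
Laser time per layer: 66111.1 / 7260 → 9.1062 s.
Layer cycle = 9.1062 + 14.4, so 23.5062 s.
Total: 353 × 23.5062 s = 8297.6886 s → 2.30 hours.

2.30 hours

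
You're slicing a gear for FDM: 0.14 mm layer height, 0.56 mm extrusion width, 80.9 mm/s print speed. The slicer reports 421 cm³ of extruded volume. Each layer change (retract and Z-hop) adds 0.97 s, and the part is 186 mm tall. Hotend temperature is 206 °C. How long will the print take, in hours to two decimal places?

18.80 hours

Line area: 0.14 × 0.56 → 0.0784 mm².
Toolpath length = 421 cm³ / 0.0784 mm² = 421000 / 0.0784 = 5369898 mm.
Extrusion time = 5369898 / 80.9 = 66377 s.
Number of layers: 186 / 0.14 → 1329 (rounded up).
Z-hop total = 1329 × 0.97, so 1289.13 s.
Altogether 66377 + 1289.13 = 67666.13 s, i.e. 18.80 hours.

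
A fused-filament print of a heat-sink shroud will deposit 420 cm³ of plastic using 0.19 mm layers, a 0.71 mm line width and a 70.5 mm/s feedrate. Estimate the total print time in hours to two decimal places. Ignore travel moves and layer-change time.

Line area: 0.19 × 0.71 → 0.1349 mm².
Total extruded path = 420000/0.1349 = 3113417.3 mm.
Extrusion time = 3113417.3 / 70.5, so 44161.9 s.
In the requested units: 44161.9 s = 12.27 hours.

12.27 hours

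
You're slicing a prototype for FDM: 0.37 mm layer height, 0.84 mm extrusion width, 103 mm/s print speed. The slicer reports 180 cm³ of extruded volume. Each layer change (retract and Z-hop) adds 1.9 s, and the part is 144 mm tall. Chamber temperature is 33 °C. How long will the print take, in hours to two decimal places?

1.77 hours

Extrusion cross-section = 0.37 × 0.84 = 0.3108 mm².
Toolpath length = 180 cm³ / 0.3108 mm² = 180000 / 0.3108 = 579150.6 mm.
Print-move time = 579150.6 / 103 = 5622.8 s.
Layer count = ceil(144 / 0.37) = 390.
Non-print overhead = 390 × 1.9, so 741 s.
Altogether 5622.8 + 741 = 6363.8 s, i.e. 1.77 hours.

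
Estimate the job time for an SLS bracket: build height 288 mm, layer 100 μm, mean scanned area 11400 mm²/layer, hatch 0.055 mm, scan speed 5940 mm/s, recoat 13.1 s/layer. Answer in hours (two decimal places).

38.40 hours

Layer count = ceil(288 / 0.1) = 2880.
Per-layer scan distance: 11400 / 0.055 → 207272.7 mm.
Per-layer scan time = 207272.7 / 5940 = 34.8944 s.
Per-layer time = 34.8944 + 13.1 = 47.9944 s.
Total: 2880 × 47.9944 s = 138223.872 s → 38.40 hours.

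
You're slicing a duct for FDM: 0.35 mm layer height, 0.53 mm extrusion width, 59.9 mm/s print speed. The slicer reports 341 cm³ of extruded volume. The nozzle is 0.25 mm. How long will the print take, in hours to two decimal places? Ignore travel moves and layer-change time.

Bead cross-section: 0.35 × 0.53 → 0.1855 mm².
Toolpath length = 341 cm³ / 0.1855 mm² = 341000 / 0.1855 = 1838274.9 mm.
Extrusion time = 1838274.9 / 59.9 = 30689.1 s.
That's 30689.1 s → 8.52 hours.

8.52 hours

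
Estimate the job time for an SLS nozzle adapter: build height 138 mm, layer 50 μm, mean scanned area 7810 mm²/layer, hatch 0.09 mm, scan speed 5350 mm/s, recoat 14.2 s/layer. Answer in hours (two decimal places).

Layers = ⌈138/0.05⌉ = 2760.
Hatch length per layer = 7810 / 0.09 = 86777.8 mm.
Scan time per layer: 86777.8 / 5350 → 16.2201 s.
Time per layer = 16.2201 + 14.2 = 30.4201 s.
2760 layers × 30.4201 s/layer = 83959.476 s, i.e. 23.32 hours.

23.32 hours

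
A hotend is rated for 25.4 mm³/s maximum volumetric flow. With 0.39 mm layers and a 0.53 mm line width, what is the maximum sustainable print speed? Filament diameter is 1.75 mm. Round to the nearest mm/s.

123 mm/s

A: 0.39 × 0.53 → 0.2067 mm².
Max speed = 25.4 / 0.2067 = 122.88 ≈ 123 mm/s.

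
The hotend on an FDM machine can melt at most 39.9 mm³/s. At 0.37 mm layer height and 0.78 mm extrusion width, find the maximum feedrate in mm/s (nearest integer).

A: 0.37 × 0.78 → 0.2886 mm².
Max speed = 39.9 / 0.2886 = 138.25 ≈ 138 mm/s.

138 mm/s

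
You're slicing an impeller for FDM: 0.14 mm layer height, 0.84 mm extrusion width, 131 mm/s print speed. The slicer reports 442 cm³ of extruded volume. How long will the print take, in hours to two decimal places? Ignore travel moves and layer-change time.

7.97 hours

Bead cross-section = 0.14 × 0.84 = 0.1176 mm².
Total extruded path = 442000/0.1176 = 3758503.4 mm.
Time extruding = 3758503.4 / 131, so 28690.9 s.
That's 28690.9 s → 7.97 hours.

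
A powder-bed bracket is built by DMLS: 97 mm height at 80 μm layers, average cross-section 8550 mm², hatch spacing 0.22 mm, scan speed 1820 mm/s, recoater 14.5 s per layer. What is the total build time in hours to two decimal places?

Number of layers: 97 / 0.08 → 1213 (rounded up).
Per-layer scan distance: 8550 / 0.22 → 38863.6 mm.
Per-layer scan time = 38863.6 / 1820, so 21.3536 s.
Time per layer: 21.3536 + 14.5 → 35.8536 s.
Build time = 1213 × 35.8536 = 43490.4168 s = 12.08 hours.

12.08 hours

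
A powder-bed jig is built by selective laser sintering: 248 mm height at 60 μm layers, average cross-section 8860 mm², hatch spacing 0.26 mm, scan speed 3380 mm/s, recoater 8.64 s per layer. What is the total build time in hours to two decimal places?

21.50 hours

Layer count = ceil(248 / 0.06) = 4134.
Hatch length per layer: 8860 / 0.26 → 34076.9 mm.
Scan time per layer = 34076.9 / 3380, so 10.0819 s.
Time per layer = 10.0819 + 8.64, so 18.7219 s.
Total: 4134 × 18.7219 s = 77396.3346 s → 21.50 hours.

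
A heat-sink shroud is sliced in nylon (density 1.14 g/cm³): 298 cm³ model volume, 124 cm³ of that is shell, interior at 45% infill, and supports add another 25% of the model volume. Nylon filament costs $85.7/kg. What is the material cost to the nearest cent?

Volume inside the shell: 298 − 124 → 174 cm³.
Deposited infill = 0.45 × 174 = 78.3 cm³.
Support = 0.25 × 298 = 74.5 cm³.
Total extruded = 124 + 78.3 + 74.5, so 276.8 cm³.
Mass = 276.8 × 1.14, so 315.552 g.
At $85.7/kg: 315.552/1000 × 85.7 = $27.04.

$27.04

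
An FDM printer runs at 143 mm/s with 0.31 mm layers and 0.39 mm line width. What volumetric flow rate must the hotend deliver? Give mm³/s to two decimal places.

Extrusion cross-section = 0.31 × 0.39, so 0.1209 mm².
Volumetric flow = 143 × 0.1209 = 17.29 mm³/s.

17.29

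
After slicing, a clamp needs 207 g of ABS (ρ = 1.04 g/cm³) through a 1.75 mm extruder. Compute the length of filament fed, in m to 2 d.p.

Extruded volume: 207/1.04 = 199.0385 cm³ (199038.5 mm³).
Filament cross-section = π × (1.75/2)² = 2.4053 mm².
L = V/A = 199038.5/2.4053 = 82749.97 mm → 82.75 m.

82.75 m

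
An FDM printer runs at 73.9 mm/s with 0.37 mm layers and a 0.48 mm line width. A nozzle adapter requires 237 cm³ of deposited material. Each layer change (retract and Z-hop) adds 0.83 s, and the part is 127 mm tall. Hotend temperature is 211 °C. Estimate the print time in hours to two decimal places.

5.10 hours

Extrusion cross-section = 0.37 × 0.48 = 0.1776 mm².
Total extruded path = 237000/0.1776 = 1334459.5 mm.
Time extruding: 1334459.5 / 73.9 → 18057.6 s.
Layer count = ceil(127 / 0.37) = 344.
Layer-change overhead = 344 × 0.83, so 285.52 s.
Altogether 18057.6 + 285.52 = 18343.12 s, i.e. 5.10 hours.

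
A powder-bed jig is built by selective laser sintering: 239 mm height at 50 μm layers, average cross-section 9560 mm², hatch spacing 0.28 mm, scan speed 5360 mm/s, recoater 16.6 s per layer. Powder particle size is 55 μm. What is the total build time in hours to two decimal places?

Layer count = ceil(239 / 0.05) = 4780.
Scan path per layer = 9560 / 0.28, so 34142.9 mm.
Laser time per layer: 34142.9 / 5360 → 6.3699 s.
Time per layer = 6.3699 + 16.6 = 22.9699 s.
Build time = 4780 × 22.9699 = 109796.122 s = 30.50 hours.

30.50 hours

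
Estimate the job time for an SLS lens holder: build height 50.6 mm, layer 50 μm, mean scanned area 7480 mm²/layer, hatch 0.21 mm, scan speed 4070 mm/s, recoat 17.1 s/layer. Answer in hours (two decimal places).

Number of layers: 50.6 / 0.05 → 1012 (rounded up).
Per-layer scan distance: 7480 / 0.21 → 35619 mm.
Per-layer scan time = 35619 / 4070 = 8.7516 s.
Time per layer = 8.7516 + 17.1 = 25.8516 s.
Total: 1012 × 25.8516 s = 26161.8192 s → 7.27 hours.

7.27 hours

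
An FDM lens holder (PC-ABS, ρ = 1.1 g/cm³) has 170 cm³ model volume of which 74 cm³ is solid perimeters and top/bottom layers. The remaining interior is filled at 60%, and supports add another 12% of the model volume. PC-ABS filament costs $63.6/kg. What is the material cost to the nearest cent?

$10.63

Volume inside the shell = 170 − 74 = 96 cm³.
Deposited infill: 0.60 × 96 → 57.6 cm³.
Support = 0.12 × 170 = 20.4 cm³.
Total extruded = 74 + 57.6 + 20.4, so 152 cm³.
Mass = 152 × 1.1 = 167.2 g.
At $63.6/kg: 167.2/1000 × 63.6 = $10.63.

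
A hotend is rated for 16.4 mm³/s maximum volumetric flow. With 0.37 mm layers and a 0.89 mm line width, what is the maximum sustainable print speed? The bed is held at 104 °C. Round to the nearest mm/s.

50 mm/s

Bead cross-section = 0.37 × 0.89, so 0.3293 mm².
Max speed = 16.4 / 0.3293 = 49.80 ≈ 50 mm/s.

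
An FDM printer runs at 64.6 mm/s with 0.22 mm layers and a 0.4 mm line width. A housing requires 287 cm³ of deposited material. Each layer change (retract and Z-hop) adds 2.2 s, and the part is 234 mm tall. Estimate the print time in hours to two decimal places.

14.67 hours

Extrusion cross-section = 0.22 × 0.4 = 0.088 mm².
Total extruded path = 287000/0.088 = 3261363.6 mm.
Time extruding = 3261363.6 / 64.6, so 50485.5 s.
Layer count = ceil(234 / 0.22) = 1064.
Z-hop total: 1064 × 2.2 → 2340.8 s.
Altogether 50485.5 + 2340.8 = 52826.3 s, i.e. 14.67 hours.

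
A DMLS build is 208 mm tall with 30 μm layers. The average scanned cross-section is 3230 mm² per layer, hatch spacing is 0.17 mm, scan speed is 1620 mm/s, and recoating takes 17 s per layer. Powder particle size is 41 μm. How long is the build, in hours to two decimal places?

Number of layers: 208 / 0.03 → 6934 (rounded up).
Scan path per layer = 3230 / 0.17, so 19000 mm.
Per-layer scan time: 19000 / 1620 → 11.7284 s.
Layer cycle: 11.7284 + 17 → 28.7284 s.
Build time = 6934 × 28.7284 = 199202.7256 s = 55.33 hours.

55.33 hours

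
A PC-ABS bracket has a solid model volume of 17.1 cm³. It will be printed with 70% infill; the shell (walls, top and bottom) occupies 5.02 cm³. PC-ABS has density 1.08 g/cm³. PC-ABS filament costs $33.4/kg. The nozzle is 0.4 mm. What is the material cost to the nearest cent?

$0.49

Interior volume = 17.1 − 5.02, so 12.08 cm³.
Infill volume: 0.70 × 12.08 → 8.456 cm³.
Total extruded: 5.02 + 8.456 → 13.476 cm³.
Mass = 13.476 × 1.08, so 14.55408 g.
At $33.4/kg: 14.55408/1000 × 33.4 = $0.49.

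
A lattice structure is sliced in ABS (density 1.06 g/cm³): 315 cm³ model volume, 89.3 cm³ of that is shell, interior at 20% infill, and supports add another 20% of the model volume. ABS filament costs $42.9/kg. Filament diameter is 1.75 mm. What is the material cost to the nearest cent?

Interior volume: 315 − 89.3 → 225.7 cm³.
Infill deposited = 0.20 × 225.7 = 45.14 cm³.
Support: 0.20 × 315 → 63 cm³.
Total printed volume = 89.3 + 45.14 + 63, so 197.44 cm³.
Mass = 197.44 × 1.06 = 209.2864 g.
At $42.9/kg: 209.2864/1000 × 42.9 = $8.98.

$8.98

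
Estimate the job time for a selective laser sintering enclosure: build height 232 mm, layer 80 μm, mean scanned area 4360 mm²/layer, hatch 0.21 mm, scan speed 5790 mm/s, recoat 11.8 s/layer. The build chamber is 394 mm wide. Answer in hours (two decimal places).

12.39 hours

Layers = ⌈232/0.08⌉ = 2900.
Hatch length per layer = 4360 / 0.21, so 20761.9 mm.
Per-layer scan time = 20761.9 / 5790, so 3.5858 s.
Layer cycle: 3.5858 + 11.8 → 15.3858 s.
Total: 2900 × 15.3858 s = 44618.82 s → 12.39 hours.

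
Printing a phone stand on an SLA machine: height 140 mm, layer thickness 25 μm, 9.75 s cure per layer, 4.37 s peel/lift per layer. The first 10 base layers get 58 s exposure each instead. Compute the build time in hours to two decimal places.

Layer count = ceil(140 / 0.025) = 5600.
Burn-in layers: 10 × (58 + 4.37) → 623.7 s.
Normal layers: 5590 × (9.75 + 4.37) → 78930.8 s.
Total = 623.7 + 78930.8 = 79554.5 s = 22.10 hours.

22.10 hours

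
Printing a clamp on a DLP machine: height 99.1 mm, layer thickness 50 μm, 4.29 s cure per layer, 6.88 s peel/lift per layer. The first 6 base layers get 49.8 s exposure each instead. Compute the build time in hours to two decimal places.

6.23 hours

Layer count = ceil(99.1 / 0.05) = 1982.
Bottom layers = 6 × (49.8 + 6.88), so 340.08 s.
Normal layers: 1976 × (4.29 + 6.88) → 22071.92 s.
Total = 340.08 + 22071.92 = 22412 s = 6.23 hours.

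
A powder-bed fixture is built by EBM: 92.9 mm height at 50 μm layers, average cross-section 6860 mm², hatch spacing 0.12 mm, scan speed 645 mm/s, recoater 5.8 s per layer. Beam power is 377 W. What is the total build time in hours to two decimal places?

48.74 hours

Layer count = ceil(92.9 / 0.05) = 1858.
Per-layer scan distance = 6860 / 0.12 = 57166.7 mm.
Beam time per layer = 57166.7 / 645 = 88.6305 s.
Layer cycle: 88.6305 + 5.8 → 94.4305 s.
Build time = 1858 × 94.4305 = 175451.869 s = 48.74 hours.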